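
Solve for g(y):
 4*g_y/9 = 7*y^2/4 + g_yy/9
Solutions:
 g(y) = C1 + C2*exp(4*y) + 21*y^3/16 + 63*y^2/64 + 63*y/128


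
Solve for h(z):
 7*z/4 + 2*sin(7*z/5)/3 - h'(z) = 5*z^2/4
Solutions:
 h(z) = C1 - 5*z^3/12 + 7*z^2/8 - 10*cos(7*z/5)/21


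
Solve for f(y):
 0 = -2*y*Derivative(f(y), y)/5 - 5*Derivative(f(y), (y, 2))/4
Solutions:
 f(y) = C1 + C2*erf(2*y/5)


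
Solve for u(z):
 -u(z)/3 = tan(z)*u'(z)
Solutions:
 u(z) = C1/sin(z)^(1/3)


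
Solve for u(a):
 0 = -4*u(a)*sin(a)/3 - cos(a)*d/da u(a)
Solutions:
 u(a) = C1*cos(a)^(4/3)


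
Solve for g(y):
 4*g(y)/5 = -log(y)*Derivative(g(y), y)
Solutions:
 g(y) = C1*exp(-4*li(y)/5)


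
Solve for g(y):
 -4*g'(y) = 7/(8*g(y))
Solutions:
 g(y) = -sqrt(C1 - 7*y)/4
 g(y) = sqrt(C1 - 7*y)/4


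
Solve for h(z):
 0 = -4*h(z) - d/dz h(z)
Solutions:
 h(z) = C1*exp(-4*z)


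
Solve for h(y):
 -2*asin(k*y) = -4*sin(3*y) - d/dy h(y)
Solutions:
 h(y) = C1 + 2*Piecewise((y*asin(k*y) + sqrt(-k^2*y^2 + 1)/k, Ne(k, 0)), (0, True)) + 4*cos(3*y)/3


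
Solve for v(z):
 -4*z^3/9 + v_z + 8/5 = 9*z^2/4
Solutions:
 v(z) = C1 + z^4/9 + 3*z^3/4 - 8*z/5


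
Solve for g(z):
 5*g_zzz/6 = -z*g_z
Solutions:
 g(z) = C1 + Integral(C2*airyai(-5^(2/3)*6^(1/3)*z/5) + C3*airybi(-5^(2/3)*6^(1/3)*z/5), z)


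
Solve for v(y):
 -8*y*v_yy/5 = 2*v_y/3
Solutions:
 v(y) = C1 + C2*y^(7/12)


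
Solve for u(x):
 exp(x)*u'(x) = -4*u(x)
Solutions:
 u(x) = C1*exp(4*exp(-x))


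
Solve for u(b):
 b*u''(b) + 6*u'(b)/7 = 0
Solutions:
 u(b) = C1 + C2*b^(1/7)


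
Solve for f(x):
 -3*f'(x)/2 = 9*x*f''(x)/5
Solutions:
 f(x) = C1 + C2*x^(1/6)


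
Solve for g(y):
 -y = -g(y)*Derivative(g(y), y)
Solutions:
 g(y) = -sqrt(C1 + y^2)
 g(y) = sqrt(C1 + y^2)


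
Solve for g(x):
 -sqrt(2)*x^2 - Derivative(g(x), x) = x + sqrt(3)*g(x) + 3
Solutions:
 g(x) = C1*exp(-sqrt(3)*x) - sqrt(6)*x^2/3 - sqrt(3)*x/3 + 2*sqrt(2)*x/3 - sqrt(3) - 2*sqrt(6)/9 + 1/3


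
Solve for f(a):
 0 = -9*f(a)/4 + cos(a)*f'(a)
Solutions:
 f(a) = C1*(sin(a) + 1)^(9/8)/(sin(a) - 1)^(9/8)


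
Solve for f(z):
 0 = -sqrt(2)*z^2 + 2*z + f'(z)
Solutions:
 f(z) = C1 + sqrt(2)*z^3/3 - z^2


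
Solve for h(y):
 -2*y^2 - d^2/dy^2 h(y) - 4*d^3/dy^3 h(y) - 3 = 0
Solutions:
 h(y) = C1 + C2*y + C3*exp(-y/4) - y^4/6 + 8*y^3/3 - 67*y^2/2


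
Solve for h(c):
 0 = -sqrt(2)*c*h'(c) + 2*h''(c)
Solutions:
 h(c) = C1 + C2*erfi(2^(1/4)*c/2)


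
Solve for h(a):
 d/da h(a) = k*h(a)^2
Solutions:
 h(a) = -1/(C1 + a*k)


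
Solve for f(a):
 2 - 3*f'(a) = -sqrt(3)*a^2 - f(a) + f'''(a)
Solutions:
 f(a) = C1*exp(2^(1/3)*a*(-2^(1/3)*(1 + sqrt(5))^(1/3) + 2/(1 + sqrt(5))^(1/3))/4)*sin(2^(1/3)*sqrt(3)*a*(2/(1 + sqrt(5))^(1/3) + 2^(1/3)*(1 + sqrt(5))^(1/3))/4) + C2*exp(2^(1/3)*a*(-2^(1/3)*(1 + sqrt(5))^(1/3) + 2/(1 + sqrt(5))^(1/3))/4)*cos(2^(1/3)*sqrt(3)*a*(2/(1 + sqrt(5))^(1/3) + 2^(1/3)*(1 + sqrt(5))^(1/3))/4) + C3*exp(2^(1/3)*a*(-1/(1 + sqrt(5))^(1/3) + 2^(1/3)*(1 + sqrt(5))^(1/3)/2)) - sqrt(3)*a^2 - 6*sqrt(3)*a - 18*sqrt(3) - 2


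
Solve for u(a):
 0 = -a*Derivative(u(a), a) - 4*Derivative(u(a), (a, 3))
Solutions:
 u(a) = C1 + Integral(C2*airyai(-2^(1/3)*a/2) + C3*airybi(-2^(1/3)*a/2), a)


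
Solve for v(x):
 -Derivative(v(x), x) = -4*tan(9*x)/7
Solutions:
 v(x) = C1 - 4*log(cos(9*x))/63


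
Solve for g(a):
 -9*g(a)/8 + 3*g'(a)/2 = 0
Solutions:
 g(a) = C1*exp(3*a/4)


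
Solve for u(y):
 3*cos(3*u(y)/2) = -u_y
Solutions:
 u(y) = -2*asin((C1 + exp(9*y))/(C1 - exp(9*y)))/3 + 2*pi/3
 u(y) = 2*asin((C1 + exp(9*y))/(C1 - exp(9*y)))/3


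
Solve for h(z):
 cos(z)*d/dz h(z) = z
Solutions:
 h(z) = C1 + Integral(z/cos(z), z)


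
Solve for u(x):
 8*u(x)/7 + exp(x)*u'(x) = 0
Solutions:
 u(x) = C1*exp(8*exp(-x)/7)


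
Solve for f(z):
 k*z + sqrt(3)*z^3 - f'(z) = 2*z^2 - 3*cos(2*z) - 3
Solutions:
 f(z) = C1 + k*z^2/2 + sqrt(3)*z^4/4 - 2*z^3/3 + 3*z + 3*sin(z)*cos(z)


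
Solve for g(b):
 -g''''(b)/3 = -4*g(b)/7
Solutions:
 g(b) = C1*exp(-sqrt(2)*3^(1/4)*7^(3/4)*b/7) + C2*exp(sqrt(2)*3^(1/4)*7^(3/4)*b/7) + C3*sin(sqrt(2)*3^(1/4)*7^(3/4)*b/7) + C4*cos(sqrt(2)*3^(1/4)*7^(3/4)*b/7)


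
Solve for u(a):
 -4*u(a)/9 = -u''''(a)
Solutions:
 u(a) = C1*exp(-sqrt(6)*a/3) + C2*exp(sqrt(6)*a/3) + C3*sin(sqrt(6)*a/3) + C4*cos(sqrt(6)*a/3)


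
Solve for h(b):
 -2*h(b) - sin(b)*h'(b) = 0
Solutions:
 h(b) = C1*(cos(b) + 1)/(cos(b) - 1)


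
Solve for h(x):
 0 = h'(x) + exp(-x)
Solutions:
 h(x) = C1 + exp(-x)


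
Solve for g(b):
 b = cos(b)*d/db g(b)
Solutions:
 g(b) = C1 + Integral(b/cos(b), b)


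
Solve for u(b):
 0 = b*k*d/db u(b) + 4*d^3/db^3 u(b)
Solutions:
 u(b) = C1 + Integral(C2*airyai(2^(1/3)*b*(-k)^(1/3)/2) + C3*airybi(2^(1/3)*b*(-k)^(1/3)/2), b)


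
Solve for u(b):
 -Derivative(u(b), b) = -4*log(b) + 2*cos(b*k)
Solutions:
 u(b) = C1 + 4*b*log(b) - 4*b - 2*Piecewise((sin(b*k)/k, Ne(k, 0)), (b, True))


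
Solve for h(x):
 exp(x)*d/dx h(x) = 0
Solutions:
 h(x) = C1


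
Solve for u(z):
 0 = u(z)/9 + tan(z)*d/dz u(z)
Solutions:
 u(z) = C1/sin(z)^(1/9)


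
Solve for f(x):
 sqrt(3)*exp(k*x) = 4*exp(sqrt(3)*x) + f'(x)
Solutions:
 f(x) = C1 - 4*sqrt(3)*exp(sqrt(3)*x)/3 + sqrt(3)*exp(k*x)/k


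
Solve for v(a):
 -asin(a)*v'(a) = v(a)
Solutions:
 v(a) = C1*exp(-Integral(1/asin(a), a))


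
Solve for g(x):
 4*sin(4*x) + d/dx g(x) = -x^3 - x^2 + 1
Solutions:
 g(x) = C1 - x^4/4 - x^3/3 + x + cos(4*x)


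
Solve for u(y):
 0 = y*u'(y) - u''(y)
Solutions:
 u(y) = C1 + C2*erfi(sqrt(2)*y/2)


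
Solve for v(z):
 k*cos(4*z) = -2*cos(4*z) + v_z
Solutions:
 v(z) = C1 + k*sin(4*z)/4 + sin(4*z)/2


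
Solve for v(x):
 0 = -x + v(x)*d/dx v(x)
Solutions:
 v(x) = -sqrt(C1 + x^2)
 v(x) = sqrt(C1 + x^2)


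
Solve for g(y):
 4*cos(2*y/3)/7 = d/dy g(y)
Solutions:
 g(y) = C1 + 6*sin(2*y/3)/7


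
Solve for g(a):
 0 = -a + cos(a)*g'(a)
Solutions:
 g(a) = C1 + Integral(a/cos(a), a)


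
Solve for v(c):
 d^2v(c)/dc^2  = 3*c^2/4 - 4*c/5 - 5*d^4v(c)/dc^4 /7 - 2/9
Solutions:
 v(c) = C1 + C2*c + C3*sin(sqrt(35)*c/5) + C4*cos(sqrt(35)*c/5) + c^4/16 - 2*c^3/15 - 163*c^2/252


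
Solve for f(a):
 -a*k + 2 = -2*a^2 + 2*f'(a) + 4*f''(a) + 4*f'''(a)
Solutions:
 f(a) = C1 + a^3/3 - a^2*k/4 - 2*a^2 + a*k + 5*a + (C2*sin(a/2) + C3*cos(a/2))*exp(-a/2)


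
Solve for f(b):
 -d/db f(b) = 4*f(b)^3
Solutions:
 f(b) = -sqrt(2)*sqrt(-1/(C1 - 4*b))/2
 f(b) = sqrt(2)*sqrt(-1/(C1 - 4*b))/2


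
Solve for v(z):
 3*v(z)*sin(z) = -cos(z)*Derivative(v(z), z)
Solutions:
 v(z) = C1*cos(z)^3


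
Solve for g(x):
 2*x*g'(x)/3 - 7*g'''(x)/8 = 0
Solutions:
 g(x) = C1 + Integral(C2*airyai(2*2^(1/3)*21^(2/3)*x/21) + C3*airybi(2*2^(1/3)*21^(2/3)*x/21), x)


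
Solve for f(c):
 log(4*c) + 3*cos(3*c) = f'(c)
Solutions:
 f(c) = C1 + c*log(c) - c + 2*c*log(2) + sin(3*c)


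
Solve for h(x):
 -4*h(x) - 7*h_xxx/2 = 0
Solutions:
 h(x) = C3*exp(-2*7^(2/3)*x/7) + (C1*sin(sqrt(3)*7^(2/3)*x/7) + C2*cos(sqrt(3)*7^(2/3)*x/7))*exp(7^(2/3)*x/7)


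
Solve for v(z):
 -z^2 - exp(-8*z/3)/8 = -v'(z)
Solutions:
 v(z) = C1 + z^3/3 - 3*exp(-8*z/3)/64


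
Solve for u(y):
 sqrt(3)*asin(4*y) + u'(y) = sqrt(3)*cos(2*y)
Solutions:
 u(y) = C1 - sqrt(3)*(y*asin(4*y) + sqrt(1 - 16*y^2)/4) + sqrt(3)*sin(2*y)/2


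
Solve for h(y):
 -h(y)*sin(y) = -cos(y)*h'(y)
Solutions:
 h(y) = C1/cos(y)


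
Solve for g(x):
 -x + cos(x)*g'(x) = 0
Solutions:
 g(x) = C1 + Integral(x/cos(x), x)


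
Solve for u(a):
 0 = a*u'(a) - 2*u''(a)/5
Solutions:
 u(a) = C1 + C2*erfi(sqrt(5)*a/2)


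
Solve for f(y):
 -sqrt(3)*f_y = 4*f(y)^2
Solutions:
 f(y) = 3/(C1 + 4*sqrt(3)*y)


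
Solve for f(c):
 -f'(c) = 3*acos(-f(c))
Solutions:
 Integral(1/acos(-_y), (_y, f(c))) = C1 - 3*c


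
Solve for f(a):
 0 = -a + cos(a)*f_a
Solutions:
 f(a) = C1 + Integral(a/cos(a), a)


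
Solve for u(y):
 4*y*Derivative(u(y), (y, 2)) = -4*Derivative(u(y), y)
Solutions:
 u(y) = C1 + C2*log(y)


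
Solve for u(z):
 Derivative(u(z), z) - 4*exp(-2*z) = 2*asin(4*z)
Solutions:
 u(z) = C1 + 2*z*asin(4*z) + sqrt(1 - 16*z^2)/2 - 2*exp(-2*z)


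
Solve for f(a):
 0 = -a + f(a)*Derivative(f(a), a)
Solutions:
 f(a) = -sqrt(C1 + a^2)
 f(a) = sqrt(C1 + a^2)


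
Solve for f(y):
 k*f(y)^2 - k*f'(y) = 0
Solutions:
 f(y) = -1/(C1 + y)


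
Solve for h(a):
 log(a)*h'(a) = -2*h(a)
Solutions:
 h(a) = C1*exp(-2*li(a))


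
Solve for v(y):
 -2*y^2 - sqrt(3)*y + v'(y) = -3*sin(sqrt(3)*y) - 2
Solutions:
 v(y) = C1 + 2*y^3/3 + sqrt(3)*y^2/2 - 2*y + sqrt(3)*cos(sqrt(3)*y)


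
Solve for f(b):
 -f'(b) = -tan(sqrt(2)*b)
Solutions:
 f(b) = C1 - sqrt(2)*log(cos(sqrt(2)*b))/2


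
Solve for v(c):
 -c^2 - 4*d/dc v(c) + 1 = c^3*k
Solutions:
 v(c) = C1 - c^4*k/16 - c^3/12 + c/4


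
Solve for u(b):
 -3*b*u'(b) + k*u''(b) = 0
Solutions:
 u(b) = C1 + C2*erf(sqrt(6)*b*sqrt(-1/k)/2)/sqrt(-1/k)


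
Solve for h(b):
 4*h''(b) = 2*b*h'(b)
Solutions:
 h(b) = C1 + C2*erfi(b/2)


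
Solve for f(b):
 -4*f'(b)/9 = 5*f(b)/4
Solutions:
 f(b) = C1*exp(-45*b/16)


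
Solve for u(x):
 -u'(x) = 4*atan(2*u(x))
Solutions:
 Integral(1/atan(2*_y), (_y, u(x))) = C1 - 4*x


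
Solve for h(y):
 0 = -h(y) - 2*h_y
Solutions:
 h(y) = C1*exp(-y/2)


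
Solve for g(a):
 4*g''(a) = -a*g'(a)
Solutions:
 g(a) = C1 + C2*erf(sqrt(2)*a/4)


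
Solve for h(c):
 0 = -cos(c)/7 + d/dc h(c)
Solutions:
 h(c) = C1 + sin(c)/7


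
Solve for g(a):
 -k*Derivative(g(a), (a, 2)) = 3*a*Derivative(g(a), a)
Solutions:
 g(a) = C1 + C2*sqrt(k)*erf(sqrt(6)*a*sqrt(1/k)/2)


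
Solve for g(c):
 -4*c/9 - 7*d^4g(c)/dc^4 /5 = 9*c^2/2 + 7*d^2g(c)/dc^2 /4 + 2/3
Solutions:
 g(c) = C1 + C2*c + C3*sin(sqrt(5)*c/2) + C4*cos(sqrt(5)*c/2) - 3*c^4/14 - 8*c^3/189 + 28*c^2/15


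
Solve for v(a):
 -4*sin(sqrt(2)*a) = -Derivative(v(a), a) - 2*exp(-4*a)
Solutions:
 v(a) = C1 - 2*sqrt(2)*cos(sqrt(2)*a) + exp(-4*a)/2


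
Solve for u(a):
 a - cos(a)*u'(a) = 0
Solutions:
 u(a) = C1 + Integral(a/cos(a), a)


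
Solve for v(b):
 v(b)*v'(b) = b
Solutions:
 v(b) = -sqrt(C1 + b^2)
 v(b) = sqrt(C1 + b^2)


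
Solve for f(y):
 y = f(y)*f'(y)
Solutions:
 f(y) = -sqrt(C1 + y^2)
 f(y) = sqrt(C1 + y^2)


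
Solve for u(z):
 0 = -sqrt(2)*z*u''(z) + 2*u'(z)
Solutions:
 u(z) = C1 + C2*z^(1 + sqrt(2))


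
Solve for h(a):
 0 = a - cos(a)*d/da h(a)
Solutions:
 h(a) = C1 + Integral(a/cos(a), a)


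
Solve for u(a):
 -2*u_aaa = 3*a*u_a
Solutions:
 u(a) = C1 + Integral(C2*airyai(-2^(2/3)*3^(1/3)*a/2) + C3*airybi(-2^(2/3)*3^(1/3)*a/2), a)


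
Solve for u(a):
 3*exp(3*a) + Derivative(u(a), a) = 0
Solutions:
 u(a) = C1 - exp(3*a)


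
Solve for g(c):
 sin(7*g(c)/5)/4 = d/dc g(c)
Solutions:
 -c/4 + 5*log(cos(7*g(c)/5) - 1)/14 - 5*log(cos(7*g(c)/5) + 1)/14 = C1


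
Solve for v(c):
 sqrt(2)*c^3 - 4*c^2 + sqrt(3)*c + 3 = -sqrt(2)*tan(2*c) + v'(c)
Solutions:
 v(c) = C1 + sqrt(2)*c^4/4 - 4*c^3/3 + sqrt(3)*c^2/2 + 3*c - sqrt(2)*log(cos(2*c))/2


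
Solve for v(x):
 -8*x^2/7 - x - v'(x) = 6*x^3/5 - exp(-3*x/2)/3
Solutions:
 v(x) = C1 - 3*x^4/10 - 8*x^3/21 - x^2/2 - 2*exp(-3*x/2)/9


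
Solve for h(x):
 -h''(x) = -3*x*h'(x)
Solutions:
 h(x) = C1 + C2*erfi(sqrt(6)*x/2)


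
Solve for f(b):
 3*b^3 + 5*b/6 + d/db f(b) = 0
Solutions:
 f(b) = C1 - 3*b^4/4 - 5*b^2/12


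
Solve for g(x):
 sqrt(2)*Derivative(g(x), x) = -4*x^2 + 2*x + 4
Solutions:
 g(x) = C1 - 2*sqrt(2)*x^3/3 + sqrt(2)*x^2/2 + 2*sqrt(2)*x


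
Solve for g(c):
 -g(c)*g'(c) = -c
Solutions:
 g(c) = -sqrt(C1 + c^2)
 g(c) = sqrt(C1 + c^2)


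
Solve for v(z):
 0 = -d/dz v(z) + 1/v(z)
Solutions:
 v(z) = -sqrt(C1 + 2*z)
 v(z) = sqrt(C1 + 2*z)


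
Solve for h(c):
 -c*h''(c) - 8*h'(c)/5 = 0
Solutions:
 h(c) = C1 + C2/c^(3/5)


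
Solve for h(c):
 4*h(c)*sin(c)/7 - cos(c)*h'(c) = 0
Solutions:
 h(c) = C1/cos(c)^(4/7)


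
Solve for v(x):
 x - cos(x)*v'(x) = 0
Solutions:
 v(x) = C1 + Integral(x/cos(x), x)


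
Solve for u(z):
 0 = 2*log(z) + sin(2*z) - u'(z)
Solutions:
 u(z) = C1 + 2*z*log(z) - 2*z - cos(2*z)/2


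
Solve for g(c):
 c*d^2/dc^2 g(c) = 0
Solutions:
 g(c) = C1 + C2*c


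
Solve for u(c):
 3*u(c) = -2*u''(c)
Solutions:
 u(c) = C1*sin(sqrt(6)*c/2) + C2*cos(sqrt(6)*c/2)


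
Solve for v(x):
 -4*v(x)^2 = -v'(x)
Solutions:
 v(x) = -1/(C1 + 4*x)


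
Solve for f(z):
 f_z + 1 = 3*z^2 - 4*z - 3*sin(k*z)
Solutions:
 f(z) = C1 + z^3 - 2*z^2 - z + 3*cos(k*z)/k


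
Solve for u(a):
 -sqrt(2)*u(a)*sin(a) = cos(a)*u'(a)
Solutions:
 u(a) = C1*cos(a)^(sqrt(2))


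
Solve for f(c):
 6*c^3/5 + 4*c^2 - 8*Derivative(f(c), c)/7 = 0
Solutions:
 f(c) = C1 + 21*c^4/80 + 7*c^3/6


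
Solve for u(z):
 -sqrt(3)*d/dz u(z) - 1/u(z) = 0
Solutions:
 u(z) = -sqrt(C1 - 6*sqrt(3)*z)/3
 u(z) = sqrt(C1 - 6*sqrt(3)*z)/3


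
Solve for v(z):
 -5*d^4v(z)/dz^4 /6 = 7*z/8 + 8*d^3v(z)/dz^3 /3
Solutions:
 v(z) = C1 + C2*z + C3*z^2 + C4*exp(-16*z/5) - 7*z^4/512 + 35*z^3/2048


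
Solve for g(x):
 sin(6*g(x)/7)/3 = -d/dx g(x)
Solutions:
 x/3 + 7*log(cos(6*g(x)/7) - 1)/12 - 7*log(cos(6*g(x)/7) + 1)/12 = C1


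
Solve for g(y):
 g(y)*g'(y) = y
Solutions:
 g(y) = -sqrt(C1 + y^2)
 g(y) = sqrt(C1 + y^2)


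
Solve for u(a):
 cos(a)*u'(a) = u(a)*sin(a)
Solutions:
 u(a) = C1/cos(a)


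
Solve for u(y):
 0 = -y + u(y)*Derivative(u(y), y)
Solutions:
 u(y) = -sqrt(C1 + y^2)
 u(y) = sqrt(C1 + y^2)


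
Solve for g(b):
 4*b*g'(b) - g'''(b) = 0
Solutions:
 g(b) = C1 + Integral(C2*airyai(2^(2/3)*b) + C3*airybi(2^(2/3)*b), b)


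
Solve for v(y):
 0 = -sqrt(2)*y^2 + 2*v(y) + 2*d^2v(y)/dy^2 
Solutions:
 v(y) = C1*sin(y) + C2*cos(y) + sqrt(2)*y^2/2 - sqrt(2)


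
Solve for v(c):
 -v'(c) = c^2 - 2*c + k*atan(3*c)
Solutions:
 v(c) = C1 - c^3/3 + c^2 - k*(c*atan(3*c) - log(9*c^2 + 1)/6)


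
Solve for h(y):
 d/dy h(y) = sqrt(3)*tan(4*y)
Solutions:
 h(y) = C1 - sqrt(3)*log(cos(4*y))/4


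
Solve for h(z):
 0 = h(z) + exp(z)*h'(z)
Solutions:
 h(z) = C1*exp(exp(-z))


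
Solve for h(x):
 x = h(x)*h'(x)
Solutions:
 h(x) = -sqrt(C1 + x^2)
 h(x) = sqrt(C1 + x^2)


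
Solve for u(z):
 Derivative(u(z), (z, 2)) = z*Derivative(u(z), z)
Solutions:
 u(z) = C1 + C2*erfi(sqrt(2)*z/2)


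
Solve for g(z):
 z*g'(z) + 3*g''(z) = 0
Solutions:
 g(z) = C1 + C2*erf(sqrt(6)*z/6)


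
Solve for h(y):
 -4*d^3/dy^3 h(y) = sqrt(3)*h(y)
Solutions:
 h(y) = C3*exp(-2^(1/3)*3^(1/6)*y/2) + (C1*sin(2^(1/3)*3^(2/3)*y/4) + C2*cos(2^(1/3)*3^(2/3)*y/4))*exp(2^(1/3)*3^(1/6)*y/4)


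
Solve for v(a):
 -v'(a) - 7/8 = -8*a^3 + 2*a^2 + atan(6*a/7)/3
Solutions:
 v(a) = C1 + 2*a^4 - 2*a^3/3 - a*atan(6*a/7)/3 - 7*a/8 + 7*log(36*a^2 + 49)/36


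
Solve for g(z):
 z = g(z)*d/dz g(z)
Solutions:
 g(z) = -sqrt(C1 + z^2)
 g(z) = sqrt(C1 + z^2)


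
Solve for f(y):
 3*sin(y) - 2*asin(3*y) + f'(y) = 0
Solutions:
 f(y) = C1 + 2*y*asin(3*y) + 2*sqrt(1 - 9*y^2)/3 + 3*cos(y)


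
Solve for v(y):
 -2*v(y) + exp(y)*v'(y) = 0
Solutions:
 v(y) = C1*exp(-2*exp(-y))


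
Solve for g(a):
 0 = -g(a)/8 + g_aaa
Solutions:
 g(a) = C3*exp(a/2) + (C1*sin(sqrt(3)*a/4) + C2*cos(sqrt(3)*a/4))*exp(-a/4)


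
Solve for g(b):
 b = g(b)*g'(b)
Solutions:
 g(b) = -sqrt(C1 + b^2)
 g(b) = sqrt(C1 + b^2)


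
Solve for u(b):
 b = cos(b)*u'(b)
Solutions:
 u(b) = C1 + Integral(b/cos(b), b)


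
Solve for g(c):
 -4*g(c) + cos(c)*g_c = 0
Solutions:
 g(c) = C1*(sin(c)^2 + 2*sin(c) + 1)/(sin(c)^2 - 2*sin(c) + 1)


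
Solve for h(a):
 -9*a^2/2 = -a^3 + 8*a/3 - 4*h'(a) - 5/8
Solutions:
 h(a) = C1 - a^4/16 + 3*a^3/8 + a^2/3 - 5*a/32


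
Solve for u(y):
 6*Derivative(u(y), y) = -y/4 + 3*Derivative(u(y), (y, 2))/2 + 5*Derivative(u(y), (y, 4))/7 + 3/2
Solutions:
 u(y) = C1 + C2*exp(70^(1/3)*y*(-(60 + sqrt(3670))^(1/3) + 70^(1/3)/(60 + sqrt(3670))^(1/3))/20)*sin(sqrt(3)*70^(1/3)*y*(70^(1/3)/(60 + sqrt(3670))^(1/3) + (60 + sqrt(3670))^(1/3))/20) + C3*exp(70^(1/3)*y*(-(60 + sqrt(3670))^(1/3) + 70^(1/3)/(60 + sqrt(3670))^(1/3))/20)*cos(sqrt(3)*70^(1/3)*y*(70^(1/3)/(60 + sqrt(3670))^(1/3) + (60 + sqrt(3670))^(1/3))/20) + C4*exp(-70^(1/3)*y*(-(60 + sqrt(3670))^(1/3) + 70^(1/3)/(60 + sqrt(3670))^(1/3))/10) - y^2/48 + 23*y/96


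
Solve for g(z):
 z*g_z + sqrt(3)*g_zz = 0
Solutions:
 g(z) = C1 + C2*erf(sqrt(2)*3^(3/4)*z/6)


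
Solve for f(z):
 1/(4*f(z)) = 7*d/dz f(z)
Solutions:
 f(z) = -sqrt(C1 + 14*z)/14
 f(z) = sqrt(C1 + 14*z)/14


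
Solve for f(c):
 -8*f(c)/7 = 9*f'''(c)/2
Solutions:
 f(c) = C3*exp(-2*294^(1/3)*c/21) + (C1*sin(3^(5/6)*98^(1/3)*c/21) + C2*cos(3^(5/6)*98^(1/3)*c/21))*exp(294^(1/3)*c/21)


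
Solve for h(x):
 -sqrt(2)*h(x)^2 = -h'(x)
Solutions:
 h(x) = -1/(C1 + sqrt(2)*x)


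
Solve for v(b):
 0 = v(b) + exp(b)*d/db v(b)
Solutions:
 v(b) = C1*exp(exp(-b))


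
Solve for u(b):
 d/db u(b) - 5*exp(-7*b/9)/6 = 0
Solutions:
 u(b) = C1 - 15*exp(-7*b/9)/14


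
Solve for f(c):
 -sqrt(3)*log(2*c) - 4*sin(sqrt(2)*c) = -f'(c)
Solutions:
 f(c) = C1 + sqrt(3)*c*(log(c) - 1) + sqrt(3)*c*log(2) - 2*sqrt(2)*cos(sqrt(2)*c)


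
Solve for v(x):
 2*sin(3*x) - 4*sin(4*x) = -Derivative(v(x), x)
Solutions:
 v(x) = C1 + 2*cos(3*x)/3 - cos(4*x)


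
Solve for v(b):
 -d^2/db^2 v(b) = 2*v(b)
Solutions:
 v(b) = C1*sin(sqrt(2)*b) + C2*cos(sqrt(2)*b)


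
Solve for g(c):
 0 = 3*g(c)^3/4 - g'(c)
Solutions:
 g(c) = -sqrt(2)*sqrt(-1/(C1 + 3*c))
 g(c) = sqrt(2)*sqrt(-1/(C1 + 3*c))


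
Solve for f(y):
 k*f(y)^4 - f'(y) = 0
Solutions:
 f(y) = (-1/(C1 + 3*k*y))^(1/3)
 f(y) = (-1/(C1 + k*y))^(1/3)*(-3^(2/3) - 3*3^(1/6)*I)/6
 f(y) = (-1/(C1 + k*y))^(1/3)*(-3^(2/3) + 3*3^(1/6)*I)/6


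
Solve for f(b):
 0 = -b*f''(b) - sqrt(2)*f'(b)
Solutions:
 f(b) = C1 + C2*b^(1 - sqrt(2))


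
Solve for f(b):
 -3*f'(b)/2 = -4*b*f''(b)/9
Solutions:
 f(b) = C1 + C2*b^(35/8)


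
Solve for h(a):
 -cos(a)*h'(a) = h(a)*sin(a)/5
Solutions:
 h(a) = C1*cos(a)^(1/5)


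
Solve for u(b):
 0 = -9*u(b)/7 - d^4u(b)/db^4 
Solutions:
 u(b) = (C1*sin(sqrt(6)*7^(3/4)*b/14) + C2*cos(sqrt(6)*7^(3/4)*b/14))*exp(-sqrt(6)*7^(3/4)*b/14) + (C3*sin(sqrt(6)*7^(3/4)*b/14) + C4*cos(sqrt(6)*7^(3/4)*b/14))*exp(sqrt(6)*7^(3/4)*b/14)


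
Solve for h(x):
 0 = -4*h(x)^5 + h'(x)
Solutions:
 h(x) = -(-1/(C1 + 16*x))^(1/4)
 h(x) = (-1/(C1 + 16*x))^(1/4)
 h(x) = -I*(-1/(C1 + 16*x))^(1/4)
 h(x) = I*(-1/(C1 + 16*x))^(1/4)


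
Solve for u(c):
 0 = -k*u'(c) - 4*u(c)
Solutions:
 u(c) = C1*exp(-4*c/k)


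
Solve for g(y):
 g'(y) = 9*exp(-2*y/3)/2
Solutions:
 g(y) = C1 - 27*exp(-2*y/3)/4


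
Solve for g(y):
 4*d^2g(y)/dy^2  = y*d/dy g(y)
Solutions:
 g(y) = C1 + C2*erfi(sqrt(2)*y/4)


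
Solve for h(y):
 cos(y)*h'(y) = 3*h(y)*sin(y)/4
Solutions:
 h(y) = C1/cos(y)^(3/4)


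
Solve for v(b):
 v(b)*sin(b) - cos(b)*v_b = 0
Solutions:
 v(b) = C1/cos(b)


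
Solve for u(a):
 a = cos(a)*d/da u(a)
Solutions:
 u(a) = C1 + Integral(a/cos(a), a)


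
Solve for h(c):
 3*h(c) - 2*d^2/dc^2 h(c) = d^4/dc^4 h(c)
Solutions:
 h(c) = C1*exp(-c) + C2*exp(c) + C3*sin(sqrt(3)*c) + C4*cos(sqrt(3)*c)


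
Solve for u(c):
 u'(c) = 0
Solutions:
 u(c) = C1


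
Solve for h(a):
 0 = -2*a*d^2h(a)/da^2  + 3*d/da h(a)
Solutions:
 h(a) = C1 + C2*a^(5/2)


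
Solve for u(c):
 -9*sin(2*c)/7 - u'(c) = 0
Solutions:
 u(c) = C1 + 9*cos(2*c)/14


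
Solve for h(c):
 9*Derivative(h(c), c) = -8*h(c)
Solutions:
 h(c) = C1*exp(-8*c/9)


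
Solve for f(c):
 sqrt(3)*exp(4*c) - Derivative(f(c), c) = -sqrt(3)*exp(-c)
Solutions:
 f(c) = C1 + sqrt(3)*exp(4*c)/4 - sqrt(3)*exp(-c)


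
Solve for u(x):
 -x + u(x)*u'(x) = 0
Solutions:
 u(x) = -sqrt(C1 + x^2)
 u(x) = sqrt(C1 + x^2)


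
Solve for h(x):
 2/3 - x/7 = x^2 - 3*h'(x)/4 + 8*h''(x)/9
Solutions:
 h(x) = C1 + C2*exp(27*x/32) + 4*x^3/9 + 950*x^2/567 + 47192*x/15309


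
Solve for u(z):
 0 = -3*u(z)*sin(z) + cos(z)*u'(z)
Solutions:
 u(z) = C1/cos(z)^3


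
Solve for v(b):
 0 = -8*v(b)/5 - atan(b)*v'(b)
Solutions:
 v(b) = C1*exp(-8*Integral(1/atan(b), b)/5)


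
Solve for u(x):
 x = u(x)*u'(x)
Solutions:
 u(x) = -sqrt(C1 + x^2)
 u(x) = sqrt(C1 + x^2)


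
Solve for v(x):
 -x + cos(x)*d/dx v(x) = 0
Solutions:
 v(x) = C1 + Integral(x/cos(x), x)


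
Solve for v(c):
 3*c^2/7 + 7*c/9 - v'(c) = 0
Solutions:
 v(c) = C1 + c^3/7 + 7*c^2/18


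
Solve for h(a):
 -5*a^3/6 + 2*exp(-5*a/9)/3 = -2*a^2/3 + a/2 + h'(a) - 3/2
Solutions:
 h(a) = C1 - 5*a^4/24 + 2*a^3/9 - a^2/4 + 3*a/2 - 6*exp(-5*a/9)/5


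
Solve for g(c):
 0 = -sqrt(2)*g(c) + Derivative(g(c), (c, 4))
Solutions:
 g(c) = C1*exp(-2^(1/8)*c) + C2*exp(2^(1/8)*c) + C3*sin(2^(1/8)*c) + C4*cos(2^(1/8)*c)


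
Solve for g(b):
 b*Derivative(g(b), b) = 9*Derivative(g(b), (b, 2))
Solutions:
 g(b) = C1 + C2*erfi(sqrt(2)*b/6)


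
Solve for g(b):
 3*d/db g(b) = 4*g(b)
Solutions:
 g(b) = C1*exp(4*b/3)


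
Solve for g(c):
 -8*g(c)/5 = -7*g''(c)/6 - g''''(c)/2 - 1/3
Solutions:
 g(c) = C1*exp(-sqrt(30)*c*sqrt(-35 + sqrt(4105))/30) + C2*exp(sqrt(30)*c*sqrt(-35 + sqrt(4105))/30) + C3*sin(sqrt(30)*c*sqrt(35 + sqrt(4105))/30) + C4*cos(sqrt(30)*c*sqrt(35 + sqrt(4105))/30) + 5/24


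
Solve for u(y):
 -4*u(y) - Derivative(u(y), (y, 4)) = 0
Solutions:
 u(y) = (C1*sin(y) + C2*cos(y))*exp(-y) + (C3*sin(y) + C4*cos(y))*exp(y)


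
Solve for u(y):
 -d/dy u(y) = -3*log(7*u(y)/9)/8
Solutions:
 8*Integral(1/(-log(_y) - log(7) + 2*log(3)), (_y, u(y)))/3 = C1 - y


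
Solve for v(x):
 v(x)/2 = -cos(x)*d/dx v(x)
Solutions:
 v(x) = C1*(sin(x) - 1)^(1/4)/(sin(x) + 1)^(1/4)


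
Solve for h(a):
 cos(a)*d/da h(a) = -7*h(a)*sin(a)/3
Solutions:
 h(a) = C1*cos(a)^(7/3)


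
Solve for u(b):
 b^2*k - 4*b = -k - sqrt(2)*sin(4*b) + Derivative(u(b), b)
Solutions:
 u(b) = C1 + b^3*k/3 - 2*b^2 + b*k - sqrt(2)*cos(4*b)/4


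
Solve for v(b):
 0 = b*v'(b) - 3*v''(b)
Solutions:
 v(b) = C1 + C2*erfi(sqrt(6)*b/6)


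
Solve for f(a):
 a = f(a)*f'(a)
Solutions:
 f(a) = -sqrt(C1 + a^2)
 f(a) = sqrt(C1 + a^2)


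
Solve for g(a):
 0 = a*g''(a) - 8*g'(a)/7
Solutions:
 g(a) = C1 + C2*a^(15/7)


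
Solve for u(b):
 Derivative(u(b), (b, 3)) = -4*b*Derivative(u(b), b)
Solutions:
 u(b) = C1 + Integral(C2*airyai(-2^(2/3)*b) + C3*airybi(-2^(2/3)*b), b)


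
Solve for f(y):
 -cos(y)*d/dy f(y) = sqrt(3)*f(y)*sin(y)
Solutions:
 f(y) = C1*cos(y)^(sqrt(3))


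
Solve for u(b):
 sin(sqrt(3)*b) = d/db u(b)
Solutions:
 u(b) = C1 - sqrt(3)*cos(sqrt(3)*b)/3


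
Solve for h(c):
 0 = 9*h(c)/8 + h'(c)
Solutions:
 h(c) = C1*exp(-9*c/8)


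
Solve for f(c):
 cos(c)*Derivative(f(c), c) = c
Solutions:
 f(c) = C1 + Integral(c/cos(c), c)


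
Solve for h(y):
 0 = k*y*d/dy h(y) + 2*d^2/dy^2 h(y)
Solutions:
 h(y) = Piecewise((-sqrt(pi)*C1*erf(sqrt(k)*y/2)/sqrt(k) - C2, (k > 0) | (k < 0)), (-C1*y - C2, True))


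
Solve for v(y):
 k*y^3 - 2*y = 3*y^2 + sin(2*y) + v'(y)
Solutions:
 v(y) = C1 + k*y^4/4 - y^3 - y^2 + cos(2*y)/2


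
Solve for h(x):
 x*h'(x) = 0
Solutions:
 h(x) = C1


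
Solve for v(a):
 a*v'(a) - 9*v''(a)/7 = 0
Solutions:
 v(a) = C1 + C2*erfi(sqrt(14)*a/6)


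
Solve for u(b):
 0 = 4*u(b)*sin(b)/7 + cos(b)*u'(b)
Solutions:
 u(b) = C1*cos(b)^(4/7)


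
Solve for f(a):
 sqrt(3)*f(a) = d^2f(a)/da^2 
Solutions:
 f(a) = C1*exp(-3^(1/4)*a) + C2*exp(3^(1/4)*a)


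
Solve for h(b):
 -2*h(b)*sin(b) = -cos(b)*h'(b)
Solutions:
 h(b) = C1/cos(b)^2


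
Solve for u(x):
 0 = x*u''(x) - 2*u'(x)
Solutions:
 u(x) = C1 + C2*x^3


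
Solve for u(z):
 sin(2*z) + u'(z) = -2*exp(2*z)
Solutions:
 u(z) = C1 - exp(2*z) + cos(2*z)/2


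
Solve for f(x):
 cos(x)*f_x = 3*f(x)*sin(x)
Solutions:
 f(x) = C1/cos(x)^3


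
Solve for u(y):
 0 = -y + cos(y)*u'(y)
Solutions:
 u(y) = C1 + Integral(y/cos(y), y)


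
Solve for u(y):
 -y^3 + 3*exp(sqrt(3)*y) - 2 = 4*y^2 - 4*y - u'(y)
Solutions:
 u(y) = C1 + y^4/4 + 4*y^3/3 - 2*y^2 + 2*y - sqrt(3)*exp(sqrt(3)*y)


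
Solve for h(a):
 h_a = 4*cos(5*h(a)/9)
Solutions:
 -4*a - 9*log(sin(5*h(a)/9) - 1)/10 + 9*log(sin(5*h(a)/9) + 1)/10 = C1


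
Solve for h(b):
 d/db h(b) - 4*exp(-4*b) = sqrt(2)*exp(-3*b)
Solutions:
 h(b) = C1 - sqrt(2)*exp(-3*b)/3 - exp(-4*b)


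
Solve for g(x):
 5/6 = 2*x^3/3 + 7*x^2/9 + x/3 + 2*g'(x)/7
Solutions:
 g(x) = C1 - 7*x^4/12 - 49*x^3/54 - 7*x^2/12 + 35*x/12


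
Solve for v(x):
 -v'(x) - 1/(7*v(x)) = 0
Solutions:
 v(x) = -sqrt(C1 - 14*x)/7
 v(x) = sqrt(C1 - 14*x)/7


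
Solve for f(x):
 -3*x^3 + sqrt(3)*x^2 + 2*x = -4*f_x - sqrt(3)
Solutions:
 f(x) = C1 + 3*x^4/16 - sqrt(3)*x^3/12 - x^2/4 - sqrt(3)*x/4


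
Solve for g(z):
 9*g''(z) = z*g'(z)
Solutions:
 g(z) = C1 + C2*erfi(sqrt(2)*z/6)


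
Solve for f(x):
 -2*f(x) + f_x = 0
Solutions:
 f(x) = C1*exp(2*x)


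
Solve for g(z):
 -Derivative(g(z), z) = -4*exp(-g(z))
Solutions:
 g(z) = log(C1 + 4*z)


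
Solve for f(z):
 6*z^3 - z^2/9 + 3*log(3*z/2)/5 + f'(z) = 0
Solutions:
 f(z) = C1 - 3*z^4/2 + z^3/27 - 3*z*log(z)/5 - 3*z*log(3)/5 + 3*z*log(2)/5 + 3*z/5


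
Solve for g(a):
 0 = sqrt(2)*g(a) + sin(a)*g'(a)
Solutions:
 g(a) = C1*(cos(a) + 1)^(sqrt(2)/2)/(cos(a) - 1)^(sqrt(2)/2)


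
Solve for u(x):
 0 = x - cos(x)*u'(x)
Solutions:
 u(x) = C1 + Integral(x/cos(x), x)


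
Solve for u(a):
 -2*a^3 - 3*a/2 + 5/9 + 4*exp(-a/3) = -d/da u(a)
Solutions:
 u(a) = C1 + a^4/2 + 3*a^2/4 - 5*a/9 + 12*exp(-a/3)


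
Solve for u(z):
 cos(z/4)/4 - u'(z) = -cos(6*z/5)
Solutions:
 u(z) = C1 + sin(z/4) + 5*sin(6*z/5)/6


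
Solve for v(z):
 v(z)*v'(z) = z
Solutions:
 v(z) = -sqrt(C1 + z^2)
 v(z) = sqrt(C1 + z^2)


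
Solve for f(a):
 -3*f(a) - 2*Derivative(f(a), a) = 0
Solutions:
 f(a) = C1*exp(-3*a/2)


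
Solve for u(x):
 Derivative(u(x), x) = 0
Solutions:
 u(x) = C1


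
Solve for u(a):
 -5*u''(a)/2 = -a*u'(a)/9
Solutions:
 u(a) = C1 + C2*erfi(sqrt(5)*a/15)


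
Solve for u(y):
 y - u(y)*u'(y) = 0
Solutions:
 u(y) = -sqrt(C1 + y^2)
 u(y) = sqrt(C1 + y^2)


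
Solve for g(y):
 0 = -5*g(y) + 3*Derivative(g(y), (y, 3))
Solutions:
 g(y) = C3*exp(3^(2/3)*5^(1/3)*y/3) + (C1*sin(3^(1/6)*5^(1/3)*y/2) + C2*cos(3^(1/6)*5^(1/3)*y/2))*exp(-3^(2/3)*5^(1/3)*y/6)


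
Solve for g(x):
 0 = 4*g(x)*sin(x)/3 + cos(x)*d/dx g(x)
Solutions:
 g(x) = C1*cos(x)^(4/3)


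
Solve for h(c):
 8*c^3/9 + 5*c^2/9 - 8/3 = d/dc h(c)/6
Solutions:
 h(c) = C1 + 4*c^4/3 + 10*c^3/9 - 16*c


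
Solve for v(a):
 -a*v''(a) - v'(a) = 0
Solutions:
 v(a) = C1 + C2*log(a)


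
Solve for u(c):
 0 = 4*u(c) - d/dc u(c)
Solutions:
 u(c) = C1*exp(4*c)


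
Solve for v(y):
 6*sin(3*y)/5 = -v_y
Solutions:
 v(y) = C1 + 2*cos(3*y)/5


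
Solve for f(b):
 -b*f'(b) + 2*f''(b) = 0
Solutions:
 f(b) = C1 + C2*erfi(b/2)


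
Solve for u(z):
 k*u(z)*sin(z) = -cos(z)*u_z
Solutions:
 u(z) = C1*exp(k*log(cos(z)))


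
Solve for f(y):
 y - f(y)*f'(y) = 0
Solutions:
 f(y) = -sqrt(C1 + y^2)
 f(y) = sqrt(C1 + y^2)


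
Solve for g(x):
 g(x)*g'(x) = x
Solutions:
 g(x) = -sqrt(C1 + x^2)
 g(x) = sqrt(C1 + x^2)


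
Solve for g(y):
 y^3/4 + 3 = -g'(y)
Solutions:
 g(y) = C1 - y^4/16 - 3*y


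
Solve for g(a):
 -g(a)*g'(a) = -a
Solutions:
 g(a) = -sqrt(C1 + a^2)
 g(a) = sqrt(C1 + a^2)


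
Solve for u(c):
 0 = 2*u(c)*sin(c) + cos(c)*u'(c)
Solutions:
 u(c) = C1*cos(c)^2


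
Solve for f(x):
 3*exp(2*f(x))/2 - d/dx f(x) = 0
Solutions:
 f(x) = log(-sqrt(-1/(C1 + 3*x)))
 f(x) = log(-1/(C1 + 3*x))/2


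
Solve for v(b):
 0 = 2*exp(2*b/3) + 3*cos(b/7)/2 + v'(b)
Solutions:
 v(b) = C1 - 3*exp(2*b/3) - 21*sin(b/7)/2


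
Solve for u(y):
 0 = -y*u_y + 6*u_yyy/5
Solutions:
 u(y) = C1 + Integral(C2*airyai(5^(1/3)*6^(2/3)*y/6) + C3*airybi(5^(1/3)*6^(2/3)*y/6), y)


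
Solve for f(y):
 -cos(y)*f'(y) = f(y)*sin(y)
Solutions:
 f(y) = C1*cos(y)


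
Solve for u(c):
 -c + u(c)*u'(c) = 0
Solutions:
 u(c) = -sqrt(C1 + c^2)
 u(c) = sqrt(C1 + c^2)


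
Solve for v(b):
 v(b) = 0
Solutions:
 v(b) = 0


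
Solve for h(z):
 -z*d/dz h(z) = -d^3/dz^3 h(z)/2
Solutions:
 h(z) = C1 + Integral(C2*airyai(2^(1/3)*z) + C3*airybi(2^(1/3)*z), z)


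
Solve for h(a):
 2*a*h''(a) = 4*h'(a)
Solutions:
 h(a) = C1 + C2*a^3


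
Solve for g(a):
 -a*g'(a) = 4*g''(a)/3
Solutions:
 g(a) = C1 + C2*erf(sqrt(6)*a/4)


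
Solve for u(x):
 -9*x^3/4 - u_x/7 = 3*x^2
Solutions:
 u(x) = C1 - 63*x^4/16 - 7*x^3


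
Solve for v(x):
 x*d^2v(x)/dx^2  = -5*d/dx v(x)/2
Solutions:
 v(x) = C1 + C2/x^(3/2)


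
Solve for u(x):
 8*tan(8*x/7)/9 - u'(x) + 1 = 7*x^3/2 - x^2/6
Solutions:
 u(x) = C1 - 7*x^4/8 + x^3/18 + x - 7*log(cos(8*x/7))/9


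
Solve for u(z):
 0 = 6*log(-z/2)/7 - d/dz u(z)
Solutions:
 u(z) = C1 + 6*z*log(-z)/7 + 6*z*(-1 - log(2))/7


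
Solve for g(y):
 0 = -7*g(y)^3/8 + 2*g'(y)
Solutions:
 g(y) = -2*sqrt(2)*sqrt(-1/(C1 + 7*y))
 g(y) = 2*sqrt(2)*sqrt(-1/(C1 + 7*y))


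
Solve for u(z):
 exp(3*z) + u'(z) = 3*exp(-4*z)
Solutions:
 u(z) = C1 - exp(3*z)/3 - 3*exp(-4*z)/4


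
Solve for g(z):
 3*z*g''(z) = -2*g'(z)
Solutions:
 g(z) = C1 + C2*z^(1/3)


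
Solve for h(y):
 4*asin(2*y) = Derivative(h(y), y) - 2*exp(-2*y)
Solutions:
 h(y) = C1 + 4*y*asin(2*y) + 2*sqrt(1 - 4*y^2) - exp(-2*y)


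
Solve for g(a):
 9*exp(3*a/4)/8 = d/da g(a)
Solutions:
 g(a) = C1 + 3*exp(3*a/4)/2


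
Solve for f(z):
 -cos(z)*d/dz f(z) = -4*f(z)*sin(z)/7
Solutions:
 f(z) = C1/cos(z)^(4/7)


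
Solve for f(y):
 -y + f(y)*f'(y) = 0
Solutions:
 f(y) = -sqrt(C1 + y^2)
 f(y) = sqrt(C1 + y^2)


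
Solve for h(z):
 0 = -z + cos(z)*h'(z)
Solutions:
 h(z) = C1 + Integral(z/cos(z), z)


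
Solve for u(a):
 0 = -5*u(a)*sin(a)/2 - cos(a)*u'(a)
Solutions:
 u(a) = C1*cos(a)^(5/2)


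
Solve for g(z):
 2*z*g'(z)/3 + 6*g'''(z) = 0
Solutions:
 g(z) = C1 + Integral(C2*airyai(-3^(1/3)*z/3) + C3*airybi(-3^(1/3)*z/3), z)


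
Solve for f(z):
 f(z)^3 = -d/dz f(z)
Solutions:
 f(z) = -sqrt(2)*sqrt(-1/(C1 - z))/2
 f(z) = sqrt(2)*sqrt(-1/(C1 - z))/2


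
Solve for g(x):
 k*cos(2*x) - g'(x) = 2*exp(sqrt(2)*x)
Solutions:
 g(x) = C1 + k*sin(2*x)/2 - sqrt(2)*exp(sqrt(2)*x)


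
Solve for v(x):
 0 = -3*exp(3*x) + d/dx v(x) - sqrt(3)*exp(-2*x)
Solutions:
 v(x) = C1 + exp(3*x) - sqrt(3)*exp(-2*x)/2


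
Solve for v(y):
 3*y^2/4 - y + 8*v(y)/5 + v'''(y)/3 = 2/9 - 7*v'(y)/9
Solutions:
 v(y) = C1*exp(5^(1/3)*y*(-35/(324 + sqrt(113551))^(1/3) + 5^(1/3)*(324 + sqrt(113551))^(1/3))/30)*sin(sqrt(3)*5^(1/3)*y*(35/(324 + sqrt(113551))^(1/3) + 5^(1/3)*(324 + sqrt(113551))^(1/3))/30) + C2*exp(5^(1/3)*y*(-35/(324 + sqrt(113551))^(1/3) + 5^(1/3)*(324 + sqrt(113551))^(1/3))/30)*cos(sqrt(3)*5^(1/3)*y*(35/(324 + sqrt(113551))^(1/3) + 5^(1/3)*(324 + sqrt(113551))^(1/3))/30) + C3*exp(-5^(1/3)*y*(-35/(324 + sqrt(113551))^(1/3) + 5^(1/3)*(324 + sqrt(113551))^(1/3))/15) - 15*y^2/32 + 415*y/384 - 10685/27648


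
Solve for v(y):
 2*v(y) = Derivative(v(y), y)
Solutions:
 v(y) = C1*exp(2*y)


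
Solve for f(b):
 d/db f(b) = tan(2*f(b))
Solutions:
 f(b) = -asin(C1*exp(2*b))/2 + pi/2
 f(b) = asin(C1*exp(2*b))/2


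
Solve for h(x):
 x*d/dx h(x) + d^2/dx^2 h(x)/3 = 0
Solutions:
 h(x) = C1 + C2*erf(sqrt(6)*x/2)


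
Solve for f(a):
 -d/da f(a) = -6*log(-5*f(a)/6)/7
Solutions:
 -7*Integral(1/(log(-_y) - log(6) + log(5)), (_y, f(a)))/6 = C1 - a


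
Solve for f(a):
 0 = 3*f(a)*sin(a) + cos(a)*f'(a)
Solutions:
 f(a) = C1*cos(a)^3


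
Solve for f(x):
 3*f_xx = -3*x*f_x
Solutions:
 f(x) = C1 + C2*erf(sqrt(2)*x/2)


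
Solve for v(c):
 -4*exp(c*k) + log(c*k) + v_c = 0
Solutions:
 v(c) = C1 - c*log(c*k) + c + Piecewise((4*exp(c*k)/k, Ne(k, 0)), (4*c, True))


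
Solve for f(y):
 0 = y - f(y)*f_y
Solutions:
 f(y) = -sqrt(C1 + y^2)
 f(y) = sqrt(C1 + y^2)


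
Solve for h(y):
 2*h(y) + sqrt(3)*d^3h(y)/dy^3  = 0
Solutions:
 h(y) = C3*exp(-2^(1/3)*3^(5/6)*y/3) + (C1*sin(6^(1/3)*y/2) + C2*cos(6^(1/3)*y/2))*exp(2^(1/3)*3^(5/6)*y/6)


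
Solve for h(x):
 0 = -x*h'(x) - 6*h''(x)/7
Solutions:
 h(x) = C1 + C2*erf(sqrt(21)*x/6)


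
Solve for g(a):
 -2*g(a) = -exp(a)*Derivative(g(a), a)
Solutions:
 g(a) = C1*exp(-2*exp(-a))


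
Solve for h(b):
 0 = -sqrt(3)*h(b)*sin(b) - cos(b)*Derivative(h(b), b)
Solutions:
 h(b) = C1*cos(b)^(sqrt(3))


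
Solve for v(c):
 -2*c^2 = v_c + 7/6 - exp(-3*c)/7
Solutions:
 v(c) = C1 - 2*c^3/3 - 7*c/6 - exp(-3*c)/21


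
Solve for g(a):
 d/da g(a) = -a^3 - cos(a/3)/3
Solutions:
 g(a) = C1 - a^4/4 - sin(a/3)


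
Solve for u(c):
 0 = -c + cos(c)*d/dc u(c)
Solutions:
 u(c) = C1 + Integral(c/cos(c), c)


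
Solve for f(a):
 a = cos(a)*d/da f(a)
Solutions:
 f(a) = C1 + Integral(a/cos(a), a)


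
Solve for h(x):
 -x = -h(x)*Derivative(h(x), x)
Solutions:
 h(x) = -sqrt(C1 + x^2)
 h(x) = sqrt(C1 + x^2)


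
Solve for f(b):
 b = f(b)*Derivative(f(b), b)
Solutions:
 f(b) = -sqrt(C1 + b^2)
 f(b) = sqrt(C1 + b^2)


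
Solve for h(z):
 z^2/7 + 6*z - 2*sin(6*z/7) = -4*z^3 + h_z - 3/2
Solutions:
 h(z) = C1 + z^4 + z^3/21 + 3*z^2 + 3*z/2 + 7*cos(6*z/7)/3


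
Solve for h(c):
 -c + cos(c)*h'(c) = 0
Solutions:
 h(c) = C1 + Integral(c/cos(c), c)


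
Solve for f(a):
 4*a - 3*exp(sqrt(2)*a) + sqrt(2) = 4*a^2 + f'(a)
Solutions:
 f(a) = C1 - 4*a^3/3 + 2*a^2 + sqrt(2)*a - 3*sqrt(2)*exp(sqrt(2)*a)/2


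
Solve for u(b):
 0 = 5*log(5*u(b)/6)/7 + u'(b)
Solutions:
 7*Integral(1/(log(_y) - log(6) + log(5)), (_y, u(b)))/5 = C1 - b


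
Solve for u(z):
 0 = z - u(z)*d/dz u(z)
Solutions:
 u(z) = -sqrt(C1 + z^2)
 u(z) = sqrt(C1 + z^2)


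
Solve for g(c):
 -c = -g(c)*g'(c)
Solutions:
 g(c) = -sqrt(C1 + c^2)
 g(c) = sqrt(C1 + c^2)


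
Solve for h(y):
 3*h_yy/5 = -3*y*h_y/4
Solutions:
 h(y) = C1 + C2*erf(sqrt(10)*y/4)


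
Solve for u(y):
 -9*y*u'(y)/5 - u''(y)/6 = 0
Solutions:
 u(y) = C1 + C2*erf(3*sqrt(15)*y/5)


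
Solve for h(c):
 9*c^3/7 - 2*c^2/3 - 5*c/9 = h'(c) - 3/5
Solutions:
 h(c) = C1 + 9*c^4/28 - 2*c^3/9 - 5*c^2/18 + 3*c/5


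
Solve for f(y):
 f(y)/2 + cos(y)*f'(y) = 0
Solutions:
 f(y) = C1*(sin(y) - 1)^(1/4)/(sin(y) + 1)^(1/4)


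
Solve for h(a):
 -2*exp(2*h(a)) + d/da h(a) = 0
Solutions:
 h(a) = log(-sqrt(-1/(C1 + 2*a))) - log(2)/2
 h(a) = log(-1/(C1 + 2*a))/2 - log(2)/2


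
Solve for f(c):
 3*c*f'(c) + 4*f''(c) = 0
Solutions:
 f(c) = C1 + C2*erf(sqrt(6)*c/4)


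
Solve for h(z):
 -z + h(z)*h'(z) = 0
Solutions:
 h(z) = -sqrt(C1 + z^2)
 h(z) = sqrt(C1 + z^2)


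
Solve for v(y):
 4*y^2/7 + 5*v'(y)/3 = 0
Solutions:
 v(y) = C1 - 4*y^3/35


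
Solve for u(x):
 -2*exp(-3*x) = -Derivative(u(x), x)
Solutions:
 u(x) = C1 - 2*exp(-3*x)/3


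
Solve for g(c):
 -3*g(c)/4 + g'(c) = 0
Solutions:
 g(c) = C1*exp(3*c/4)


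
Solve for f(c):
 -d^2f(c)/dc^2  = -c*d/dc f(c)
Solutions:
 f(c) = C1 + C2*erfi(sqrt(2)*c/2)


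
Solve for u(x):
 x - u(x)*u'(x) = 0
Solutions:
 u(x) = -sqrt(C1 + x^2)
 u(x) = sqrt(C1 + x^2)


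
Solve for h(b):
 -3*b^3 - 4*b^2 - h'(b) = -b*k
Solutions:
 h(b) = C1 - 3*b^4/4 - 4*b^3/3 + b^2*k/2


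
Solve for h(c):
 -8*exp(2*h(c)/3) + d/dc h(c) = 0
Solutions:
 h(c) = 3*log(-sqrt(-1/(C1 + 8*c))) - 3*log(2) + 3*log(6)/2
 h(c) = 3*log(-1/(C1 + 8*c))/2 - 3*log(2) + 3*log(6)/2


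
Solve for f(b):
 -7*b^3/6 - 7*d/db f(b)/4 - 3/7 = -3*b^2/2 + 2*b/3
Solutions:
 f(b) = C1 - b^4/6 + 2*b^3/7 - 4*b^2/21 - 12*b/49


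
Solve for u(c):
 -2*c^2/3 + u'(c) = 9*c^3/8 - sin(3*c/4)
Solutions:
 u(c) = C1 + 9*c^4/32 + 2*c^3/9 + 4*cos(3*c/4)/3


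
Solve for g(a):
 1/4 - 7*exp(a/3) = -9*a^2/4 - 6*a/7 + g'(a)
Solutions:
 g(a) = C1 + 3*a^3/4 + 3*a^2/7 + a/4 - 21*exp(a/3)


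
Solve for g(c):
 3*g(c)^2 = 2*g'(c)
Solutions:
 g(c) = -2/(C1 + 3*c)


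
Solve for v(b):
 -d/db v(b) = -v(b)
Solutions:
 v(b) = C1*exp(b)


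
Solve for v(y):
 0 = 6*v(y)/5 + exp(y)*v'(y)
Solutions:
 v(y) = C1*exp(6*exp(-y)/5)


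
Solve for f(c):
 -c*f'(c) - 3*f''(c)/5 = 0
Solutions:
 f(c) = C1 + C2*erf(sqrt(30)*c/6)


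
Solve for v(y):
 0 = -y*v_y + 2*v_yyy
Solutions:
 v(y) = C1 + Integral(C2*airyai(2^(2/3)*y/2) + C3*airybi(2^(2/3)*y/2), y)


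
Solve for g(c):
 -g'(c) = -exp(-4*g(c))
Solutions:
 g(c) = log(-I*(C1 + 4*c)^(1/4))
 g(c) = log(I*(C1 + 4*c)^(1/4))
 g(c) = log(-(C1 + 4*c)^(1/4))
 g(c) = log(C1 + 4*c)/4


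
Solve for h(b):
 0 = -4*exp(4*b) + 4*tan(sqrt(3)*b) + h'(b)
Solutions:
 h(b) = C1 + exp(4*b) + 4*sqrt(3)*log(cos(sqrt(3)*b))/3


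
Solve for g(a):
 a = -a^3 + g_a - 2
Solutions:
 g(a) = C1 + a^4/4 + a^2/2 + 2*a


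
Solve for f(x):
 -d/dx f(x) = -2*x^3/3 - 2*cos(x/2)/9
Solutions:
 f(x) = C1 + x^4/6 + 4*sin(x/2)/9


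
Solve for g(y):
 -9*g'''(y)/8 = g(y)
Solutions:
 g(y) = C3*exp(-2*3^(1/3)*y/3) + (C1*sin(3^(5/6)*y/3) + C2*cos(3^(5/6)*y/3))*exp(3^(1/3)*y/3)


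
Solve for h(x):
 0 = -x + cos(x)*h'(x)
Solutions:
 h(x) = C1 + Integral(x/cos(x), x)


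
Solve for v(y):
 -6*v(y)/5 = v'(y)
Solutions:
 v(y) = C1*exp(-6*y/5)


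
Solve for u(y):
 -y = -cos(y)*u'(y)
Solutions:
 u(y) = C1 + Integral(y/cos(y), y)


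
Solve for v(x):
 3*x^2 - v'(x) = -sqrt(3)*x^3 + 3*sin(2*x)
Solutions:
 v(x) = C1 + sqrt(3)*x^4/4 + x^3 + 3*cos(2*x)/2


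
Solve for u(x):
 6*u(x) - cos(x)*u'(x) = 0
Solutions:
 u(x) = C1*(sin(x)^3 + 3*sin(x)^2 + 3*sin(x) + 1)/(sin(x)^3 - 3*sin(x)^2 + 3*sin(x) - 1)


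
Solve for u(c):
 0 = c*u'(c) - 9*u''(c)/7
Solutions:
 u(c) = C1 + C2*erfi(sqrt(14)*c/6)


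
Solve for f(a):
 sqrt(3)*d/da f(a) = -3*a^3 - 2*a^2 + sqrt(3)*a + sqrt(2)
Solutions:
 f(a) = C1 - sqrt(3)*a^4/4 - 2*sqrt(3)*a^3/9 + a^2/2 + sqrt(6)*a/3


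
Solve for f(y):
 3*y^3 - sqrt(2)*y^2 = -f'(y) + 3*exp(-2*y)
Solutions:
 f(y) = C1 - 3*y^4/4 + sqrt(2)*y^3/3 - 3*exp(-2*y)/2


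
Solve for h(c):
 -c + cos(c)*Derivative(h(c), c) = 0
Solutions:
 h(c) = C1 + Integral(c/cos(c), c)


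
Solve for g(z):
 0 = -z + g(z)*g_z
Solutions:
 g(z) = -sqrt(C1 + z^2)
 g(z) = sqrt(C1 + z^2)


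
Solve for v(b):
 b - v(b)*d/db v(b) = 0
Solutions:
 v(b) = -sqrt(C1 + b^2)
 v(b) = sqrt(C1 + b^2)


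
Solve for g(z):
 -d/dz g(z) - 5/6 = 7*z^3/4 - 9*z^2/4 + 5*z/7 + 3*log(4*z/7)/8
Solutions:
 g(z) = C1 - 7*z^4/16 + 3*z^3/4 - 5*z^2/14 - 3*z*log(z)/8 - 3*z*log(2)/4 - 11*z/24 + 3*z*log(7)/8


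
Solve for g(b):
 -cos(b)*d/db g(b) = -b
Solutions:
 g(b) = C1 + Integral(b/cos(b), b)


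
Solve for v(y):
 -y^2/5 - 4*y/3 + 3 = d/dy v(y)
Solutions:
 v(y) = C1 - y^3/15 - 2*y^2/3 + 3*y


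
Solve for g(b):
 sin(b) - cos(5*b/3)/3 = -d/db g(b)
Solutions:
 g(b) = C1 + sin(5*b/3)/5 + cos(b)


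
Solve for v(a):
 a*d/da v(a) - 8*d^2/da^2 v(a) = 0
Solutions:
 v(a) = C1 + C2*erfi(a/4)
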